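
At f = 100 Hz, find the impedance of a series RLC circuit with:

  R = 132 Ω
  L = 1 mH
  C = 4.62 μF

Step 1 — Angular frequency: ω = 2π·f = 2π·100 = 628.3 rad/s.
Step 2 — Component impedances:
  R: Z = R = 132 Ω
  L: Z = jωL = j·628.3·0.001 = 0 + j0.6283 Ω
  C: Z = 1/(jωC) = -j/(ω·C) = 0 - j344.5 Ω
Step 3 — Series combination: Z_total = R + L + C = 132 - j343.9 Ω = 368.3∠-69.0° Ω.

Z = 132 - j343.9 Ω = 368.3∠-69.0° Ω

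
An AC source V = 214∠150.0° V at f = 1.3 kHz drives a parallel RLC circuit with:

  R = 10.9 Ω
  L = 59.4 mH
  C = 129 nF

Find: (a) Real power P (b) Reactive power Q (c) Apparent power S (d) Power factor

Step 1 — Angular frequency: ω = 2π·f = 2π·1300 = 8168 rad/s.
Step 2 — Component impedances:
  R: Z = R = 10.9 Ω
  L: Z = jωL = j·8168·0.0594 = 0 + j485.2 Ω
  C: Z = 1/(jωC) = -j/(ω·C) = 0 - j949 Ω
Step 3 — Parallel combination: 1/Z_total = 1/R + 1/L + 1/C; Z_total = 10.9 + j0.1197 Ω = 10.9∠0.6° Ω.
Step 4 — Source phasor: V = 214∠150.0° V = -185.3 + j107 V.
Step 5 — Current: I = V / Z = -16.89 + j10 A = 19.63∠149.4° A.
Step 6 — Complex power: S = V·I* = 4201 + j46.13 VA.
Step 7 — Real power: P = Re(S) = 4201 W.
Step 8 — Reactive power: Q = Im(S) = 46.13 VAR.
Step 9 — Apparent power: |S| = 4202 VA.
Step 10 — Power factor: PF = P/|S| = 0.9999 (lagging).

(a) P = 4201 W  (b) Q = 46.13 VAR  (c) S = 4202 VA  (d) PF = 0.9999 (lagging)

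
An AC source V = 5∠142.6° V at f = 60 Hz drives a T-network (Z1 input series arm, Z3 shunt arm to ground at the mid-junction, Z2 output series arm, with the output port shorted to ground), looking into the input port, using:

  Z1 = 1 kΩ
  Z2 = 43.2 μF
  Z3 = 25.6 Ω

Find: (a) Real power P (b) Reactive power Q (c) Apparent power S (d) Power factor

Step 1 — Angular frequency: ω = 2π·f = 2π·60 = 377 rad/s.
Step 2 — Component impedances:
  Z1: Z = R = 1000 Ω
  Z2: Z = 1/(jωC) = -j/(ω·C) = 0 - j61.4 Ω
  Z3: Z = R = 25.6 Ω
Step 3 — With the output port shorted to ground, the output series arm Z2 runs from the junction to ground; the shunt arm Z3 also runs from the junction to ground. They appear in parallel: Z3 || Z2 = 21.81 - j9.093 Ω.
Step 4 — Series with input arm Z1: Z_in = Z1 + (Z3 || Z2) = 1022 - j9.093 Ω = 1022∠-0.5° Ω.
Step 5 — Source phasor: V = 5∠142.6° V = -3.972 + j3.037 V.
Step 6 — Current: I = V / Z = -0.003913 + j0.002937 A = 0.004893∠143.1° A.
Step 7 — Complex power: S = V·I* = 0.02446 - j0.0002177 VA.
Step 8 — Real power: P = Re(S) = 0.02446 W.
Step 9 — Reactive power: Q = Im(S) = -0.0002177 VAR.
Step 10 — Apparent power: |S| = 0.02447 VA.
Step 11 — Power factor: PF = P/|S| = 1 (leading).

(a) P = 0.02446 W  (b) Q = -0.0002177 VAR  (c) S = 0.02447 VA  (d) PF = 1 (leading)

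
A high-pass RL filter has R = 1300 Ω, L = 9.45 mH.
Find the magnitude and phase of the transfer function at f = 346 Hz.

Step 1 — Angular frequency: ω = 2π·346 = 2174 rad/s.
Step 2 — Transfer function: H(jω) = jωL/(R + jωL).
Step 3 — Numerator jωL = j·20.54; denominator R + jωL = 1300 + j20.54.
Step 4 — H = 0.0002497 + j0.0158.
Step 5 — Magnitude: |H| = 0.0158 (-36.0 dB); phase: φ = 89.1°.

|H| = 0.0158 (-36.0 dB), φ = 89.1°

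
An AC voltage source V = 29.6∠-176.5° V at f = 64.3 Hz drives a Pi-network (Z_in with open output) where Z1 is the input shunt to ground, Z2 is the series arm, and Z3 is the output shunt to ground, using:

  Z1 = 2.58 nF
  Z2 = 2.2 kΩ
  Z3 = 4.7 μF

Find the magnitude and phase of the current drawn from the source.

Step 1 — Angular frequency: ω = 2π·f = 2π·64.3 = 404 rad/s.
Step 2 — Component impedances:
  Z1: Z = 1/(jωC) = -j/(ω·C) = 0 - j9.594e+05 Ω
  Z2: Z = R = 2200 Ω
  Z3: Z = 1/(jωC) = -j/(ω·C) = 0 - j526.6 Ω
Step 3 — With open output, the series arm Z2 and the output shunt Z3 appear in series to ground: Z2 + Z3 = 2200 - j526.6 Ω.
Step 4 — Parallel with input shunt Z1: Z_in = Z1 || (Z2 + Z3) = 2198 - j531.4 Ω = 2261∠-13.6° Ω.
Step 5 — Source phasor: V = 29.6∠-176.5° V = -29.54 - j1.807 V.
Step 6 — Ohm's law: I = V / Z_total = (-29.54 - j1.807) / (2198 - j531.4) = -0.01251 - j0.003848 A.
Step 7 — Convert to polar: |I| = 0.01309 A, ∠I = -162.9°.

I = 0.01309∠-162.9° A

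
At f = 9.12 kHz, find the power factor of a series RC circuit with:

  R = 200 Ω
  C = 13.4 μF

Step 1 — Angular frequency: ω = 2π·f = 2π·9120 = 5.73e+04 rad/s.
Step 2 — Component impedances:
  R: Z = R = 200 Ω
  C: Z = 1/(jωC) = -j/(ω·C) = 0 - j1.302 Ω
Step 3 — Series combination: Z_total = R + C = 200 - j1.302 Ω = 200∠-0.4° Ω.
Step 4 — Power factor: PF = cos(φ) = Re(Z)/|Z| = 200/200 = 1.
Step 5 — Type: Im(Z) = -1.302 ⇒ leading (phase φ = -0.4°).

PF = 1 (leading, φ = -0.4°)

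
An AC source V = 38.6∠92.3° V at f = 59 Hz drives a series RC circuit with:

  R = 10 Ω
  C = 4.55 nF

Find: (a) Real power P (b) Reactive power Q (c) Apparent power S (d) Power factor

Step 1 — Angular frequency: ω = 2π·f = 2π·59 = 370.7 rad/s.
Step 2 — Component impedances:
  R: Z = R = 10 Ω
  C: Z = 1/(jωC) = -j/(ω·C) = 0 - j5.929e+05 Ω
Step 3 — Series combination: Z_total = R + C = 10 - j5.929e+05 Ω = 5.929e+05∠-90.0° Ω.
Step 4 — Source phasor: V = 38.6∠92.3° V = -1.549 + j38.57 V.
Step 5 — Current: I = V / Z = -6.506e-05 - j2.612e-06 A = 6.511e-05∠-177.7° A.
Step 6 — Complex power: S = V·I* = 4.239e-08 - j0.002513 VA.
Step 7 — Real power: P = Re(S) = 4.239e-08 W.
Step 8 — Reactive power: Q = Im(S) = -0.002513 VAR.
Step 9 — Apparent power: |S| = 0.002513 VA.
Step 10 — Power factor: PF = P/|S| = 1.687e-05 (leading).

(a) P = 4.239e-08 W  (b) Q = -0.002513 VAR  (c) S = 0.002513 VA  (d) PF = 1.687e-05 (leading)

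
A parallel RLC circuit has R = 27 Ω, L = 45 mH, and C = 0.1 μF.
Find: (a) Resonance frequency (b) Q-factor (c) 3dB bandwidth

Step 1 — Resonance: ω₀ = 1/√(LC) = 1/√(0.045·1e-07) = 1.491e+04 rad/s.
Step 2 — f₀ = ω₀/(2π) = 2373 Hz.
Step 3 — Parallel Q: Q = R/(ω₀L) = 27/(1.491e+04·0.045) = 0.04025.
Step 4 — Bandwidth: Δω = ω₀/Q = 3.704e+05 rad/s; BW = Δω/(2π) = 5.895e+04 Hz.

(a) f₀ = 2373 Hz  (b) Q = 0.04025  (c) BW = 5.895e+04 Hz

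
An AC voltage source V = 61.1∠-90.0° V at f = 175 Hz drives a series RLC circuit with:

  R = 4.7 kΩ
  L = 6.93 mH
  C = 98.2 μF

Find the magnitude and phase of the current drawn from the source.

Step 1 — Angular frequency: ω = 2π·f = 2π·175 = 1100 rad/s.
Step 2 — Component impedances:
  R: Z = R = 4700 Ω
  L: Z = jωL = j·1100·0.00693 = 0 + j7.62 Ω
  C: Z = 1/(jωC) = -j/(ω·C) = 0 - j9.261 Ω
Step 3 — Series combination: Z_total = R + L + C = 4700 - j1.641 Ω = 4700∠-0.0° Ω.
Step 4 — Source phasor: V = 61.1∠-90.0° V = 0 - j61.1 V.
Step 5 — Ohm's law: I = V / Z_total = (0 - j61.1) / (4700 - j1.641) = 4.54e-06 - j0.013 A.
Step 6 — Convert to polar: |I| = 0.013 A, ∠I = -90.0°.

I = 0.013∠-90.0° A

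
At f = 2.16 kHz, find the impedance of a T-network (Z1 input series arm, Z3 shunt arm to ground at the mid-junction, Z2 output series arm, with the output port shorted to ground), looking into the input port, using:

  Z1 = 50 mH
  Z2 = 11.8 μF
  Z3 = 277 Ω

Step 1 — Angular frequency: ω = 2π·f = 2π·2160 = 1.357e+04 rad/s.
Step 2 — Component impedances:
  Z1: Z = jωL = j·1.357e+04·0.05 = 0 + j678.6 Ω
  Z2: Z = 1/(jωC) = -j/(ω·C) = 0 - j6.244 Ω
  Z3: Z = R = 277 Ω
Step 3 — With the output port shorted to ground, the output series arm Z2 runs from the junction to ground; the shunt arm Z3 also runs from the junction to ground. They appear in parallel: Z3 || Z2 = 0.1407 - j6.241 Ω.
Step 4 — Series with input arm Z1: Z_in = Z1 + (Z3 || Z2) = 0.1407 + j672.3 Ω = 672.3∠90.0° Ω.

Z = 0.1407 + j672.3 Ω = 672.3∠90.0° Ω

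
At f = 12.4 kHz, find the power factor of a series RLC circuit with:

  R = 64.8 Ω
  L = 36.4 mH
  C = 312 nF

Step 1 — Angular frequency: ω = 2π·f = 2π·1.24e+04 = 7.791e+04 rad/s.
Step 2 — Component impedances:
  R: Z = R = 64.8 Ω
  L: Z = jωL = j·7.791e+04·0.0364 = 0 + j2836 Ω
  C: Z = 1/(jωC) = -j/(ω·C) = 0 - j41.14 Ω
Step 3 — Series combination: Z_total = R + L + C = 64.8 + j2795 Ω = 2796∠88.7° Ω.
Step 4 — Power factor: PF = cos(φ) = Re(Z)/|Z| = 64.8/2796 = 0.02318.
Step 5 — Type: Im(Z) = 2795 ⇒ lagging (phase φ = 88.7°).

PF = 0.02318 (lagging, φ = 88.7°)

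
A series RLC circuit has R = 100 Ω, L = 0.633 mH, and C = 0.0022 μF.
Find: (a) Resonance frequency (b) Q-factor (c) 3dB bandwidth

Step 1 — Resonance condition Im(Z)=0 gives ω₀ = 1/√(LC).
Step 2 — ω₀ = 1/√(0.000633·2.2e-09) = 8.474e+05 rad/s.
Step 3 — f₀ = ω₀/(2π) = 1.349e+05 Hz.
Step 4 — Series Q: Q = ω₀L/R = 8.474e+05·0.000633/100 = 5.364.
Step 5 — 3dB bandwidth: Δω = ω₀/Q = 1.58e+05 rad/s; BW = Δω/(2π) = 2.514e+04 Hz.

(a) f₀ = 1.349e+05 Hz  (b) Q = 5.364  (c) BW = 2.514e+04 Hz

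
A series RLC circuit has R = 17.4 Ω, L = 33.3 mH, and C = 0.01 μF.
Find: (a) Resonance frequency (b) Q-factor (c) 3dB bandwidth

Step 1 — Resonance: ω₀ = 1/√(LC) = 1/√(0.0333·1e-08) = 5.48e+04 rad/s.
Step 2 — f₀ = ω₀/(2π) = 8722 Hz.
Step 3 — Series Q: Q = ω₀L/R = 5.48e+04·0.0333/17.4 = 104.9.
Step 4 — Bandwidth: Δω = ω₀/Q = 522.5 rad/s; BW = Δω/(2π) = 83.16 Hz.

(a) f₀ = 8722 Hz  (b) Q = 104.9  (c) BW = 83.16 Hz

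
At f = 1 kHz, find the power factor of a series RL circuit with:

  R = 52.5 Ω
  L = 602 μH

Step 1 — Angular frequency: ω = 2π·f = 2π·1000 = 6283 rad/s.
Step 2 — Component impedances:
  R: Z = R = 52.5 Ω
  L: Z = jωL = j·6283·0.000602 = 0 + j3.782 Ω
Step 3 — Series combination: Z_total = R + L = 52.5 + j3.782 Ω = 52.64∠4.1° Ω.
Step 4 — Power factor: PF = cos(φ) = Re(Z)/|Z| = 52.5/52.636 = 0.9974.
Step 5 — Type: Im(Z) = 3.782 ⇒ lagging (phase φ = 4.1°).

PF = 0.9974 (lagging, φ = 4.1°)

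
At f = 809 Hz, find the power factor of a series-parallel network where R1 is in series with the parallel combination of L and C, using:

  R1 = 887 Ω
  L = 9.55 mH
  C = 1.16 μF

Step 1 — Angular frequency: ω = 2π·f = 2π·809 = 5083 rad/s.
Step 2 — Component impedances:
  R1: Z = R = 887 Ω
  L: Z = jωL = j·5083·0.00955 = 0 + j48.54 Ω
  C: Z = 1/(jωC) = -j/(ω·C) = 0 - j169.6 Ω
Step 3 — Parallel branch: L || C = 1/(1/L + 1/C) = 0 + j68.01 Ω.
Step 4 — Series with R1: Z_total = R1 + (L || C) = 887 + j68.01 Ω = 889.6∠4.4° Ω.
Step 5 — Power factor: PF = cos(φ) = Re(Z)/|Z| = 887/889.6 = 0.9971.
Step 6 — Type: Im(Z) = 68.01 ⇒ lagging (phase φ = 4.4°).

PF = 0.9971 (lagging, φ = 4.4°)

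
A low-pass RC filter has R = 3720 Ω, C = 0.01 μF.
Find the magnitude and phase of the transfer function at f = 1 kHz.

Step 1 — Angular frequency: ω = 2π·1000 = 6283 rad/s.
Step 2 — Transfer function: H(jω) = 1/(1 + jωRC).
Step 3 — Denominator: 1 + jωRC = 1 + j·6283·3720·1e-08 = 1 + j0.2337.
Step 4 — H = 0.9482 - j0.2216.
Step 5 — Magnitude: |H| = 0.9738 (-0.2 dB); phase: φ = -13.2°.

|H| = 0.9738 (-0.2 dB), φ = -13.2°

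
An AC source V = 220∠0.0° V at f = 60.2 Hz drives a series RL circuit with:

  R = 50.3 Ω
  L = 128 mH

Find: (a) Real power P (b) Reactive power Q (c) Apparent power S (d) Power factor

Step 1 — Angular frequency: ω = 2π·f = 2π·60.2 = 378.2 rad/s.
Step 2 — Component impedances:
  R: Z = R = 50.3 Ω
  L: Z = jωL = j·378.2·0.128 = 0 + j48.42 Ω
Step 3 — Series combination: Z_total = R + L = 50.3 + j48.42 Ω = 69.82∠43.9° Ω.
Step 4 — Source phasor: V = 220∠0.0° V = 220 V.
Step 5 — Current: I = V / Z = 2.27 - j2.185 A = 3.151∠-43.9° A.
Step 6 — Complex power: S = V·I* = 499.5 + j480.8 VA.
Step 7 — Real power: P = Re(S) = 499.5 W.
Step 8 — Reactive power: Q = Im(S) = 480.8 VAR.
Step 9 — Apparent power: |S| = 693.3 VA.
Step 10 — Power factor: PF = P/|S| = 0.7205 (lagging).

(a) P = 499.5 W  (b) Q = 480.8 VAR  (c) S = 693.3 VA  (d) PF = 0.7205 (lagging)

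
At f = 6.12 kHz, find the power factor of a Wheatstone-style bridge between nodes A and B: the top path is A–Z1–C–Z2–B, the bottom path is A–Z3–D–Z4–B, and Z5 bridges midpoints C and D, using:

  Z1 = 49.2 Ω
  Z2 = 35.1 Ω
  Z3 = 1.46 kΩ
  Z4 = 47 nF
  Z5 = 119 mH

Step 1 — Angular frequency: ω = 2π·f = 2π·6120 = 3.845e+04 rad/s.
Step 2 — Component impedances:
  Z1: Z = R = 49.2 Ω
  Z2: Z = R = 35.1 Ω
  Z3: Z = R = 1460 Ω
  Z4: Z = 1/(jωC) = -j/(ω·C) = 0 - j553.3 Ω
  Z5: Z = jωL = j·3.845e+04·0.119 = 0 + j4576 Ω
Step 3 — Bridge requires nodal analysis (the Z5 bridge couples midpoints C and D, so the two paths cannot be reduced to a simple series/parallel combination). Setting node B to ground and injecting 1 A at node A, the 3-node admittance system at A, C, D solves to V_A = Z_AB = 79.92 - j1.505 Ω = 79.93∠-1.1° Ω.
Step 4 — Power factor: PF = cos(φ) = Re(Z)/|Z| = 79.921/79.935 = 0.9998.
Step 5 — Type: Im(Z) = -1.505 ⇒ leading (phase φ = -1.1°).

PF = 0.9998 (leading, φ = -1.1°)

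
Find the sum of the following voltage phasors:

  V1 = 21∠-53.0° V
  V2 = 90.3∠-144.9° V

Step 1 — Convert each phasor to rectangular form:
  V1 = 21·(cos(-53.0°) + j·sin(-53.0°)) = 12.64 - j16.77 V
  V2 = 90.3·(cos(-144.9°) + j·sin(-144.9°)) = -73.88 - j51.92 V
Step 2 — Sum components: V_total = -61.24 - j68.69 V.
Step 3 — Convert to polar: |V_total| = 92.03 V, ∠V_total = -131.7°.

V_total = 92.03∠-131.7° V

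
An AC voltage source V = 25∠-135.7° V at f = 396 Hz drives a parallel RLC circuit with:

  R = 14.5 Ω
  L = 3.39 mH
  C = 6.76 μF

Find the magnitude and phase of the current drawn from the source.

Step 1 — Angular frequency: ω = 2π·f = 2π·396 = 2488 rad/s.
Step 2 — Component impedances:
  R: Z = R = 14.5 Ω
  L: Z = jωL = j·2488·0.00339 = 0 + j8.435 Ω
  C: Z = 1/(jωC) = -j/(ω·C) = 0 - j59.45 Ω
Step 3 — Parallel combination: 1/Z_total = 1/R + 1/L + 1/C; Z_total = 4.565 + j6.735 Ω = 8.136∠55.9° Ω.
Step 4 — Source phasor: V = 25∠-135.7° V = -17.89 - j17.46 V.
Step 5 — Ohm's law: I = V / Z_total = (-17.89 - j17.46) / (4.565 + j6.735) = -3.01 + j0.6161 A.
Step 6 — Convert to polar: |I| = 3.073 A, ∠I = 168.4°.

I = 3.073∠168.4° A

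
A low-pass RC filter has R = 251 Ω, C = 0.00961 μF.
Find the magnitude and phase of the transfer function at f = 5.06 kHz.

Step 1 — Angular frequency: ω = 2π·5060 = 3.179e+04 rad/s.
Step 2 — Transfer function: H(jω) = 1/(1 + jωRC).
Step 3 — Denominator: 1 + jωRC = 1 + j·3.179e+04·251·9.61e-09 = 1 + j0.07669.
Step 4 — H = 0.9942 - j0.07624.
Step 5 — Magnitude: |H| = 0.9971 (-0.0 dB); phase: φ = -4.4°.

|H| = 0.9971 (-0.0 dB), φ = -4.4°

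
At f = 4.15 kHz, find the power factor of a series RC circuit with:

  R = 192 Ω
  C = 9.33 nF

Step 1 — Angular frequency: ω = 2π·f = 2π·4150 = 2.608e+04 rad/s.
Step 2 — Component impedances:
  R: Z = R = 192 Ω
  C: Z = 1/(jωC) = -j/(ω·C) = 0 - j4110 Ω
Step 3 — Series combination: Z_total = R + C = 192 - j4110 Ω = 4115∠-87.3° Ω.
Step 4 — Power factor: PF = cos(φ) = Re(Z)/|Z| = 192/4115 = 0.04666.
Step 5 — Type: Im(Z) = -4110 ⇒ leading (phase φ = -87.3°).

PF = 0.04666 (leading, φ = -87.3°)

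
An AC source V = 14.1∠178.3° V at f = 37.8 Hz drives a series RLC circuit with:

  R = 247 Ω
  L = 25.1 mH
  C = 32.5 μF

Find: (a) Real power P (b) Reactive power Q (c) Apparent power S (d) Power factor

Step 1 — Angular frequency: ω = 2π·f = 2π·37.8 = 237.5 rad/s.
Step 2 — Component impedances:
  R: Z = R = 247 Ω
  L: Z = jωL = j·237.5·0.0251 = 0 + j5.961 Ω
  C: Z = 1/(jωC) = -j/(ω·C) = 0 - j129.6 Ω
Step 3 — Series combination: Z_total = R + L + C = 247 - j123.6 Ω = 276.2∠-26.6° Ω.
Step 4 — Source phasor: V = 14.1∠178.3° V = -14.09 + j0.4183 V.
Step 5 — Current: I = V / Z = -0.04631 - j0.02148 A = 0.05105∠-155.1° A.
Step 6 — Complex power: S = V·I* = 0.6437 - j0.3221 VA.
Step 7 — Real power: P = Re(S) = 0.6437 W.
Step 8 — Reactive power: Q = Im(S) = -0.3221 VAR.
Step 9 — Apparent power: |S| = 0.7198 VA.
Step 10 — Power factor: PF = P/|S| = 0.8943 (leading).

(a) P = 0.6437 W  (b) Q = -0.3221 VAR  (c) S = 0.7198 VA  (d) PF = 0.8943 (leading)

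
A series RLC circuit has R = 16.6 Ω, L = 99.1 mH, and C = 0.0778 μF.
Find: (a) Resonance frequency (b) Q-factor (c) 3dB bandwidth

Step 1 — Resonance condition Im(Z)=0 gives ω₀ = 1/√(LC).
Step 2 — ω₀ = 1/√(0.0991·7.78e-08) = 1.139e+04 rad/s.
Step 3 — f₀ = ω₀/(2π) = 1813 Hz.
Step 4 — Series Q: Q = ω₀L/R = 1.139e+04·0.0991/16.6 = 67.99.
Step 5 — 3dB bandwidth: Δω = ω₀/Q = 167.5 rad/s; BW = Δω/(2π) = 26.66 Hz.

(a) f₀ = 1813 Hz  (b) Q = 67.99  (c) BW = 26.66 Hz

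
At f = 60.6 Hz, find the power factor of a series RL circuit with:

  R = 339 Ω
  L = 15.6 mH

Step 1 — Angular frequency: ω = 2π·f = 2π·60.6 = 380.8 rad/s.
Step 2 — Component impedances:
  R: Z = R = 339 Ω
  L: Z = jωL = j·380.8·0.0156 = 0 + j5.94 Ω
Step 3 — Series combination: Z_total = R + L = 339 + j5.94 Ω = 339.1∠1.0° Ω.
Step 4 — Power factor: PF = cos(φ) = Re(Z)/|Z| = 339/339.052 = 0.9998.
Step 5 — Type: Im(Z) = 5.94 ⇒ lagging (phase φ = 1.0°).

PF = 0.9998 (lagging, φ = 1.0°)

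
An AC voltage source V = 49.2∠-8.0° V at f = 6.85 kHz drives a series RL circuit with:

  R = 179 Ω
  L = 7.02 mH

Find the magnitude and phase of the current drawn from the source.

Step 1 — Angular frequency: ω = 2π·f = 2π·6850 = 4.304e+04 rad/s.
Step 2 — Component impedances:
  R: Z = R = 179 Ω
  L: Z = jωL = j·4.304e+04·0.00702 = 0 + j302.1 Ω
Step 3 — Series combination: Z_total = R + L = 179 + j302.1 Ω = 351.2∠59.4° Ω.
Step 4 — Source phasor: V = 49.2∠-8.0° V = 48.72 - j6.847 V.
Step 5 — Ohm's law: I = V / Z_total = (48.72 - j6.847) / (179 + j302.1) = 0.05394 - j0.1293 A.
Step 6 — Convert to polar: |I| = 0.1401 A, ∠I = -67.4°.

I = 0.1401∠-67.4° A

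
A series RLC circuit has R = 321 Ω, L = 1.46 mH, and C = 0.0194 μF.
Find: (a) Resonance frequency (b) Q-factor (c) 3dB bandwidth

Step 1 — Resonance condition Im(Z)=0 gives ω₀ = 1/√(LC).
Step 2 — ω₀ = 1/√(0.00146·1.94e-08) = 1.879e+05 rad/s.
Step 3 — f₀ = ω₀/(2π) = 2.99e+04 Hz.
Step 4 — Series Q: Q = ω₀L/R = 1.879e+05·0.00146/321 = 0.8546.
Step 5 — 3dB bandwidth: Δω = ω₀/Q = 2.199e+05 rad/s; BW = Δω/(2π) = 3.499e+04 Hz.

(a) f₀ = 2.99e+04 Hz  (b) Q = 0.8546  (c) BW = 3.499e+04 Hz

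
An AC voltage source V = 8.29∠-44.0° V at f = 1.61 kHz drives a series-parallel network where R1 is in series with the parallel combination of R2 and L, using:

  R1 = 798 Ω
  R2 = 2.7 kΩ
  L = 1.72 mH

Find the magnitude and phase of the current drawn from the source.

Step 1 — Angular frequency: ω = 2π·f = 2π·1610 = 1.012e+04 rad/s.
Step 2 — Component impedances:
  R1: Z = R = 798 Ω
  R2: Z = R = 2700 Ω
  L: Z = jωL = j·1.012e+04·0.00172 = 0 + j17.4 Ω
Step 3 — Parallel branch: R2 || L = 1/(1/R2 + 1/L) = 0.1121 + j17.4 Ω.
Step 4 — Series with R1: Z_total = R1 + (R2 || L) = 798.1 + j17.4 Ω = 798.3∠1.2° Ω.
Step 5 — Source phasor: V = 8.29∠-44.0° V = 5.963 - j5.759 V.
Step 6 — Ohm's law: I = V / Z_total = (5.963 - j5.759) / (798.1 + j17.4) = 0.007311 - j0.007375 A.
Step 7 — Convert to polar: |I| = 0.01038 A, ∠I = -45.2°.

I = 0.01038∠-45.2° A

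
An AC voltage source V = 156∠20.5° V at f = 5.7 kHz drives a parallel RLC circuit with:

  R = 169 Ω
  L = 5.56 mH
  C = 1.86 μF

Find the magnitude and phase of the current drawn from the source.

Step 1 — Angular frequency: ω = 2π·f = 2π·5700 = 3.581e+04 rad/s.
Step 2 — Component impedances:
  R: Z = R = 169 Ω
  L: Z = jωL = j·3.581e+04·0.00556 = 0 + j199.1 Ω
  C: Z = 1/(jωC) = -j/(ω·C) = 0 - j15.01 Ω
Step 3 — Parallel combination: 1/Z_total = 1/R + 1/L + 1/C; Z_total = 1.546 - j16.09 Ω = 16.16∠-84.5° Ω.
Step 4 — Source phasor: V = 156∠20.5° V = 146.1 + j54.63 V.
Step 5 — Ohm's law: I = V / Z_total = (146.1 + j54.63) / (1.546 - j16.09) = -2.5 + j9.323 A.
Step 6 — Convert to polar: |I| = 9.653 A, ∠I = 105.0°.

I = 9.653∠105.0° A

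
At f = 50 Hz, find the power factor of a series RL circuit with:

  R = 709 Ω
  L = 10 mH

Step 1 — Angular frequency: ω = 2π·f = 2π·50 = 314.2 rad/s.
Step 2 — Component impedances:
  R: Z = R = 709 Ω
  L: Z = jωL = j·314.2·0.01 = 0 + j3.142 Ω
Step 3 — Series combination: Z_total = R + L = 709 + j3.142 Ω = 709∠0.3° Ω.
Step 4 — Power factor: PF = cos(φ) = Re(Z)/|Z| = 709/709 = 1.
Step 5 — Type: Im(Z) = 3.142 ⇒ lagging (phase φ = 0.3°).

PF = 1 (lagging, φ = 0.3°)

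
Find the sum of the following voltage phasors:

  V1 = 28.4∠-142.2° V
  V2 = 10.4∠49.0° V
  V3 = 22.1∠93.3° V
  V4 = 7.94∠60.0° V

Step 1 — Convert each phasor to rectangular form:
  V1 = 28.4·(cos(-142.2°) + j·sin(-142.2°)) = -22.44 - j17.41 V
  V2 = 10.4·(cos(49.0°) + j·sin(49.0°)) = 6.823 + j7.849 V
  V3 = 22.1·(cos(93.3°) + j·sin(93.3°)) = -1.272 + j22.06 V
  V4 = 7.94·(cos(60.0°) + j·sin(60.0°)) = 3.97 + j6.876 V
Step 2 — Sum components: V_total = -12.92 + j19.38 V.
Step 3 — Convert to polar: |V_total| = 23.29 V, ∠V_total = 123.7°.

V_total = 23.29∠123.7° V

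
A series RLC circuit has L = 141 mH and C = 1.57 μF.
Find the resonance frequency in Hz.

Step 1 — Resonance condition Im(Z)=0 gives ω₀ = 1/√(LC).
Step 2 — ω₀ = 1/√(0.141·1.57e-06) = 2125 rad/s.
Step 3 — f₀ = ω₀/(2π) = 338.3 Hz.

f₀ = 338.3 Hz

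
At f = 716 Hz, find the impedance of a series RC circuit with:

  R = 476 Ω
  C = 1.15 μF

Step 1 — Angular frequency: ω = 2π·f = 2π·716 = 4499 rad/s.
Step 2 — Component impedances:
  R: Z = R = 476 Ω
  C: Z = 1/(jωC) = -j/(ω·C) = 0 - j193.3 Ω
Step 3 — Series combination: Z_total = R + C = 476 - j193.3 Ω = 513.7∠-22.1° Ω.

Z = 476 - j193.3 Ω = 513.7∠-22.1° Ω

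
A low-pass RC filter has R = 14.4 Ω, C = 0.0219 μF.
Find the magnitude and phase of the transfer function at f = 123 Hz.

Step 1 — Angular frequency: ω = 2π·123 = 772.8 rad/s.
Step 2 — Transfer function: H(jω) = 1/(1 + jωRC).
Step 3 — Denominator: 1 + jωRC = 1 + j·772.8·14.4·2.19e-08 = 1 + j0.0002437.
Step 4 — H = 1 - j0.0002437.
Step 5 — Magnitude: |H| = 1 (-0.0 dB); phase: φ = -0.0°.

|H| = 1 (-0.0 dB), φ = -0.0°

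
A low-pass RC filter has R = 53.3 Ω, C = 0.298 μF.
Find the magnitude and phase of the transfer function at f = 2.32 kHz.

Step 1 — Angular frequency: ω = 2π·2320 = 1.458e+04 rad/s.
Step 2 — Transfer function: H(jω) = 1/(1 + jωRC).
Step 3 — Denominator: 1 + jωRC = 1 + j·1.458e+04·53.3·2.98e-07 = 1 + j0.2315.
Step 4 — H = 0.9491 - j0.2198.
Step 5 — Magnitude: |H| = 0.9742 (-0.2 dB); phase: φ = -13.0°.

|H| = 0.9742 (-0.2 dB), φ = -13.0°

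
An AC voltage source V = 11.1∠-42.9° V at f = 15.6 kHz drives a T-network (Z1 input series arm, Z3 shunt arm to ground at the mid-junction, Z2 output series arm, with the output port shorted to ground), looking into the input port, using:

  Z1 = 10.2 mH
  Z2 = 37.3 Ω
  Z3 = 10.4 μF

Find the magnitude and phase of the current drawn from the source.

Step 1 — Angular frequency: ω = 2π·f = 2π·1.56e+04 = 9.802e+04 rad/s.
Step 2 — Component impedances:
  Z1: Z = jωL = j·9.802e+04·0.0102 = 0 + j999.8 Ω
  Z2: Z = R = 37.3 Ω
  Z3: Z = 1/(jωC) = -j/(ω·C) = 0 - j0.981 Ω
Step 3 — With the output port shorted to ground, the output series arm Z2 runs from the junction to ground; the shunt arm Z3 also runs from the junction to ground. They appear in parallel: Z3 || Z2 = 0.02578 - j0.9803 Ω.
Step 4 — Series with input arm Z1: Z_in = Z1 + (Z3 || Z2) = 0.02578 + j998.8 Ω = 998.8∠90.0° Ω.
Step 5 — Source phasor: V = 11.1∠-42.9° V = 8.131 - j7.556 V.
Step 6 — Ohm's law: I = V / Z_total = (8.131 - j7.556) / (0.02578 + j998.8) = -0.007565 - j0.008141 A.
Step 7 — Convert to polar: |I| = 0.01111 A, ∠I = -132.9°.

I = 0.01111∠-132.9° A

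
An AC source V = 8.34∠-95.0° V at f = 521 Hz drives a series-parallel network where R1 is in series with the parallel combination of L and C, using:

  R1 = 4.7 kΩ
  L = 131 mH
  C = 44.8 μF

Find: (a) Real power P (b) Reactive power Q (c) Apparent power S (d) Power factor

Step 1 — Angular frequency: ω = 2π·f = 2π·521 = 3274 rad/s.
Step 2 — Component impedances:
  R1: Z = R = 4700 Ω
  L: Z = jωL = j·3274·0.131 = 0 + j428.8 Ω
  C: Z = 1/(jωC) = -j/(ω·C) = 0 - j6.819 Ω
Step 3 — Parallel branch: L || C = 1/(1/L + 1/C) = 0 - j6.929 Ω.
Step 4 — Series with R1: Z_total = R1 + (L || C) = 4700 - j6.929 Ω = 4700∠-0.1° Ω.
Step 5 — Source phasor: V = 8.34∠-95.0° V = -0.7269 - j8.308 V.
Step 6 — Current: I = V / Z = -0.000152 - j0.001768 A = 0.001774∠-94.9° A.
Step 7 — Complex power: S = V·I* = 0.0148 - j2.182e-05 VA.
Step 8 — Real power: P = Re(S) = 0.0148 W.
Step 9 — Reactive power: Q = Im(S) = -2.182e-05 VAR.
Step 10 — Apparent power: |S| = 0.0148 VA.
Step 11 — Power factor: PF = P/|S| = 1 (leading).

(a) P = 0.0148 W  (b) Q = -2.182e-05 VAR  (c) S = 0.0148 VA  (d) PF = 1 (leading)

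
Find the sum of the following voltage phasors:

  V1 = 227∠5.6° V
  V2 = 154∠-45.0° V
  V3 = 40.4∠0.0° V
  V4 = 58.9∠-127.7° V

Step 1 — Convert each phasor to rectangular form:
  V1 = 227·(cos(5.6°) + j·sin(5.6°)) = 225.9 + j22.15 V
  V2 = 154·(cos(-45.0°) + j·sin(-45.0°)) = 108.9 - j108.9 V
  V3 = 40.4·(cos(0.0°) + j·sin(0.0°)) = 40.4 V
  V4 = 58.9·(cos(-127.7°) + j·sin(-127.7°)) = -36.02 - j46.6 V
Step 2 — Sum components: V_total = 339.2 - j133.3 V.
Step 3 — Convert to polar: |V_total| = 364.5 V, ∠V_total = -21.5°.

V_total = 364.5∠-21.5° V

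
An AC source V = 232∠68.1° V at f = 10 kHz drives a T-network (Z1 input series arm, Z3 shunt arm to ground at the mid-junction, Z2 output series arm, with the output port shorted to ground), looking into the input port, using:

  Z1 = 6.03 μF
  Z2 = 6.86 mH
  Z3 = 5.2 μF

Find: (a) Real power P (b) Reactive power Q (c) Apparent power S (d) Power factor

Step 1 — Angular frequency: ω = 2π·f = 2π·1e+04 = 6.283e+04 rad/s.
Step 2 — Component impedances:
  Z1: Z = 1/(jωC) = -j/(ω·C) = 0 - j2.639 Ω
  Z2: Z = jωL = j·6.283e+04·0.00686 = 0 + j431 Ω
  Z3: Z = 1/(jωC) = -j/(ω·C) = 0 - j3.061 Ω
Step 3 — With the output port shorted to ground, the output series arm Z2 runs from the junction to ground; the shunt arm Z3 also runs from the junction to ground. They appear in parallel: Z3 || Z2 = 0 - j3.083 Ω.
Step 4 — Series with input arm Z1: Z_in = Z1 + (Z3 || Z2) = 0 - j5.722 Ω = 5.722∠-90.0° Ω.
Step 5 — Source phasor: V = 232∠68.1° V = 86.53 + j215.3 V.
Step 6 — Current: I = V / Z = -37.62 + j15.12 A = 40.55∠158.1° A.
Step 7 — Complex power: S = V·I* = 0 - j9407 VA.
Step 8 — Real power: P = Re(S) = 0 W.
Step 9 — Reactive power: Q = Im(S) = -9407 VAR.
Step 10 — Apparent power: |S| = 9407 VA.
Step 11 — Power factor: PF = P/|S| = 0 (leading).

(a) P = 0 W  (b) Q = -9407 VAR  (c) S = 9407 VA  (d) PF = 0 (leading)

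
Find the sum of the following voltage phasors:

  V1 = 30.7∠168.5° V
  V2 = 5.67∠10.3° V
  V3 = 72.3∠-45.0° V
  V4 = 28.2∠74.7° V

Step 1 — Convert each phasor to rectangular form:
  V1 = 30.7·(cos(168.5°) + j·sin(168.5°)) = -30.08 + j6.121 V
  V2 = 5.67·(cos(10.3°) + j·sin(10.3°)) = 5.579 + j1.014 V
  V3 = 72.3·(cos(-45.0°) + j·sin(-45.0°)) = 51.12 - j51.12 V
  V4 = 28.2·(cos(74.7°) + j·sin(74.7°)) = 7.441 + j27.2 V
Step 2 — Sum components: V_total = 34.06 - j16.79 V.
Step 3 — Convert to polar: |V_total| = 37.97 V, ∠V_total = -26.2°.

V_total = 37.97∠-26.2° V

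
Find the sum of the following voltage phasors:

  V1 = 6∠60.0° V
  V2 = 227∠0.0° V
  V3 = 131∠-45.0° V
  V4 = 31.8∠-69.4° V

Step 1 — Convert each phasor to rectangular form:
  V1 = 6·(cos(60.0°) + j·sin(60.0°)) = 3 + j5.196 V
  V2 = 227·(cos(0.0°) + j·sin(0.0°)) = 227 V
  V3 = 131·(cos(-45.0°) + j·sin(-45.0°)) = 92.63 - j92.63 V
  V4 = 31.8·(cos(-69.4°) + j·sin(-69.4°)) = 11.19 - j29.77 V
Step 2 — Sum components: V_total = 333.8 - j117.2 V.
Step 3 — Convert to polar: |V_total| = 353.8 V, ∠V_total = -19.3°.

V_total = 353.8∠-19.3° V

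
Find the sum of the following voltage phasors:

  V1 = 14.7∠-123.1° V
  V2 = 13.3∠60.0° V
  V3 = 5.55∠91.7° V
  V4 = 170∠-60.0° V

Step 1 — Convert each phasor to rectangular form:
  V1 = 14.7·(cos(-123.1°) + j·sin(-123.1°)) = -8.028 - j12.31 V
  V2 = 13.3·(cos(60.0°) + j·sin(60.0°)) = 6.65 + j11.52 V
  V3 = 5.55·(cos(91.7°) + j·sin(91.7°)) = -0.1646 + j5.548 V
  V4 = 170·(cos(-60.0°) + j·sin(-60.0°)) = 85 - j147.2 V
Step 2 — Sum components: V_total = 83.46 - j142.5 V.
Step 3 — Convert to polar: |V_total| = 165.1 V, ∠V_total = -59.6°.

V_total = 165.1∠-59.6° V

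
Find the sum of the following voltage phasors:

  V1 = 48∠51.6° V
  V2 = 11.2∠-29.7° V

Step 1 — Convert each phasor to rectangular form:
  V1 = 48·(cos(51.6°) + j·sin(51.6°)) = 29.82 + j37.62 V
  V2 = 11.2·(cos(-29.7°) + j·sin(-29.7°)) = 9.729 - j5.549 V
Step 2 — Sum components: V_total = 39.54 + j32.07 V.
Step 3 — Convert to polar: |V_total| = 50.91 V, ∠V_total = 39.0°.

V_total = 50.91∠39.0° V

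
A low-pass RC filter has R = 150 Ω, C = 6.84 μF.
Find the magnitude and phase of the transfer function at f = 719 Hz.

Step 1 — Angular frequency: ω = 2π·719 = 4518 rad/s.
Step 2 — Transfer function: H(jω) = 1/(1 + jωRC).
Step 3 — Denominator: 1 + jωRC = 1 + j·4518·150·6.84e-06 = 1 + j4.635.
Step 4 — H = 0.04448 - j0.2062.
Step 5 — Magnitude: |H| = 0.2109 (-13.5 dB); phase: φ = -77.8°.

|H| = 0.2109 (-13.5 dB), φ = -77.8°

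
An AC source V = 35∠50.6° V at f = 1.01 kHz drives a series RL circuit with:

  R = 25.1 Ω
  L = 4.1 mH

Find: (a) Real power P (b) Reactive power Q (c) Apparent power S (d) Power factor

Step 1 — Angular frequency: ω = 2π·f = 2π·1010 = 6346 rad/s.
Step 2 — Component impedances:
  R: Z = R = 25.1 Ω
  L: Z = jωL = j·6346·0.0041 = 0 + j26.02 Ω
Step 3 — Series combination: Z_total = R + L = 25.1 + j26.02 Ω = 36.15∠46.0° Ω.
Step 4 — Source phasor: V = 35∠50.6° V = 22.22 + j27.05 V.
Step 5 — Current: I = V / Z = 0.9651 + j0.07714 A = 0.9681∠4.6° A.
Step 6 — Complex power: S = V·I* = 23.53 + j24.39 VA.
Step 7 — Real power: P = Re(S) = 23.53 W.
Step 8 — Reactive power: Q = Im(S) = 24.39 VAR.
Step 9 — Apparent power: |S| = 33.88 VA.
Step 10 — Power factor: PF = P/|S| = 0.6943 (lagging).

(a) P = 23.53 W  (b) Q = 24.39 VAR  (c) S = 33.88 VA  (d) PF = 0.6943 (lagging)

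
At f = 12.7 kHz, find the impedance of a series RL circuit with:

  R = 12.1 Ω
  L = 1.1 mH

Step 1 — Angular frequency: ω = 2π·f = 2π·1.27e+04 = 7.98e+04 rad/s.
Step 2 — Component impedances:
  R: Z = R = 12.1 Ω
  L: Z = jωL = j·7.98e+04·0.0011 = 0 + j87.78 Ω
Step 3 — Series combination: Z_total = R + L = 12.1 + j87.78 Ω = 88.61∠82.2° Ω.

Z = 12.1 + j87.78 Ω = 88.61∠82.2° Ω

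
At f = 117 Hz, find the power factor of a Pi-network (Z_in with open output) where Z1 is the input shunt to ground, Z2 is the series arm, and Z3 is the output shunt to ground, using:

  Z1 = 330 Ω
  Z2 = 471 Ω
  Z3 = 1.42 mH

Step 1 — Angular frequency: ω = 2π·f = 2π·117 = 735.1 rad/s.
Step 2 — Component impedances:
  Z1: Z = R = 330 Ω
  Z2: Z = R = 471 Ω
  Z3: Z = jωL = j·735.1·0.00142 = 0 + j1.044 Ω
Step 3 — With open output, the series arm Z2 and the output shunt Z3 appear in series to ground: Z2 + Z3 = 471 + j1.044 Ω.
Step 4 — Parallel with input shunt Z1: Z_in = Z1 || (Z2 + Z3) = 194 + j0.1772 Ω = 194∠0.1° Ω.
Step 5 — Power factor: PF = cos(φ) = Re(Z)/|Z| = 194/194 = 1.
Step 6 — Type: Im(Z) = 0.1772 ⇒ lagging (phase φ = 0.1°).

PF = 1 (lagging, φ = 0.1°)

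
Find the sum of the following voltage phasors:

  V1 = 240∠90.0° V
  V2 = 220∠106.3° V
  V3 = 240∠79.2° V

Step 1 — Convert each phasor to rectangular form:
  V1 = 240·(cos(90.0°) + j·sin(90.0°)) = 0 + j240 V
  V2 = 220·(cos(106.3°) + j·sin(106.3°)) = -61.75 + j211.2 V
  V3 = 240·(cos(79.2°) + j·sin(79.2°)) = 44.97 + j235.7 V
Step 2 — Sum components: V_total = -16.78 + j686.9 V.
Step 3 — Convert to polar: |V_total| = 687.1 V, ∠V_total = 91.4°.

V_total = 687.1∠91.4° V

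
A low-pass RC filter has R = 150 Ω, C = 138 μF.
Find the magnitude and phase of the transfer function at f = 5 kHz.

Step 1 — Angular frequency: ω = 2π·5000 = 3.142e+04 rad/s.
Step 2 — Transfer function: H(jω) = 1/(1 + jωRC).
Step 3 — Denominator: 1 + jωRC = 1 + j·3.142e+04·150·0.000138 = 1 + j650.3.
Step 4 — H = 2.365e-06 - j0.001538.
Step 5 — Magnitude: |H| = 0.001538 (-56.3 dB); phase: φ = -89.9°.

|H| = 0.001538 (-56.3 dB), φ = -89.9°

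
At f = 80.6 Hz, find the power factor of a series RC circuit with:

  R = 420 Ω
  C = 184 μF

Step 1 — Angular frequency: ω = 2π·f = 2π·80.6 = 506.4 rad/s.
Step 2 — Component impedances:
  R: Z = R = 420 Ω
  C: Z = 1/(jωC) = -j/(ω·C) = 0 - j10.73 Ω
Step 3 — Series combination: Z_total = R + C = 420 - j10.73 Ω = 420.1∠-1.5° Ω.
Step 4 — Power factor: PF = cos(φ) = Re(Z)/|Z| = 420/420.14 = 0.9997.
Step 5 — Type: Im(Z) = -10.73 ⇒ leading (phase φ = -1.5°).

PF = 0.9997 (leading, φ = -1.5°)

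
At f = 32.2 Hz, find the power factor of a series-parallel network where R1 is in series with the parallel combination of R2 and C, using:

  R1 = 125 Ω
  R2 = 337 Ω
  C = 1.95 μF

Step 1 — Angular frequency: ω = 2π·f = 2π·32.2 = 202.3 rad/s.
Step 2 — Component impedances:
  R1: Z = R = 125 Ω
  R2: Z = R = 337 Ω
  C: Z = 1/(jωC) = -j/(ω·C) = 0 - j2535 Ω
Step 3 — Parallel branch: R2 || C = 1/(1/R2 + 1/C) = 331.1 - j44.03 Ω.
Step 4 — Series with R1: Z_total = R1 + (R2 || C) = 456.1 - j44.03 Ω = 458.3∠-5.5° Ω.
Step 5 — Power factor: PF = cos(φ) = Re(Z)/|Z| = 456.15/458.27 = 0.9954.
Step 6 — Type: Im(Z) = -44.03 ⇒ leading (phase φ = -5.5°).

PF = 0.9954 (leading, φ = -5.5°)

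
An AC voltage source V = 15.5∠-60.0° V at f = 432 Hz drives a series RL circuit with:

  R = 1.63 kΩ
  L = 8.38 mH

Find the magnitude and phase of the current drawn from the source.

Step 1 — Angular frequency: ω = 2π·f = 2π·432 = 2714 rad/s.
Step 2 — Component impedances:
  R: Z = R = 1630 Ω
  L: Z = jωL = j·2714·0.00838 = 0 + j22.75 Ω
Step 3 — Series combination: Z_total = R + L = 1630 + j22.75 Ω = 1630∠0.8° Ω.
Step 4 — Source phasor: V = 15.5∠-60.0° V = 7.75 - j13.42 V.
Step 5 — Ohm's law: I = V / Z_total = (7.75 - j13.42) / (1630 + j22.75) = 0.004639 - j0.0083 A.
Step 6 — Convert to polar: |I| = 0.009508 A, ∠I = -60.8°.

I = 0.009508∠-60.8° A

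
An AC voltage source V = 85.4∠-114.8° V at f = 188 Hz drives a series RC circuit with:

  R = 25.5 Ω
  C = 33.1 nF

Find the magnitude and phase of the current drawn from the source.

Step 1 — Angular frequency: ω = 2π·f = 2π·188 = 1181 rad/s.
Step 2 — Component impedances:
  R: Z = R = 25.5 Ω
  C: Z = 1/(jωC) = -j/(ω·C) = 0 - j2.558e+04 Ω
Step 3 — Series combination: Z_total = R + C = 25.5 - j2.558e+04 Ω = 2.558e+04∠-89.9° Ω.
Step 4 — Source phasor: V = 85.4∠-114.8° V = -35.82 - j77.52 V.
Step 5 — Ohm's law: I = V / Z_total = (-35.82 - j77.52) / (25.5 - j2.558e+04) = 0.00303 - j0.001404 A.
Step 6 — Convert to polar: |I| = 0.003339 A, ∠I = -24.9°.

I = 0.003339∠-24.9° A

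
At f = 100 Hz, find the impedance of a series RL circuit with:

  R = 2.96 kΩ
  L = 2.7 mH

Step 1 — Angular frequency: ω = 2π·f = 2π·100 = 628.3 rad/s.
Step 2 — Component impedances:
  R: Z = R = 2960 Ω
  L: Z = jωL = j·628.3·0.0027 = 0 + j1.696 Ω
Step 3 — Series combination: Z_total = R + L = 2960 + j1.696 Ω = 2960∠0.0° Ω.

Z = 2960 + j1.696 Ω = 2960∠0.0° Ω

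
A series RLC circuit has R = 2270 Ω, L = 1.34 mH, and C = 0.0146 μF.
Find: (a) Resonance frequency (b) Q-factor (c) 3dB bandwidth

Step 1 — Resonance condition Im(Z)=0 gives ω₀ = 1/√(LC).
Step 2 — ω₀ = 1/√(0.00134·1.46e-08) = 2.261e+05 rad/s.
Step 3 — f₀ = ω₀/(2π) = 3.598e+04 Hz.
Step 4 — Series Q: Q = ω₀L/R = 2.261e+05·0.00134/2270 = 0.1335.
Step 5 — 3dB bandwidth: Δω = ω₀/Q = 1.694e+06 rad/s; BW = Δω/(2π) = 2.696e+05 Hz.

(a) f₀ = 3.598e+04 Hz  (b) Q = 0.1335  (c) BW = 2.696e+05 Hz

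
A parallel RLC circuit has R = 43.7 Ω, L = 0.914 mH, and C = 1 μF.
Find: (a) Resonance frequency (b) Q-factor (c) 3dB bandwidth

Step 1 — Resonance: ω₀ = 1/√(LC) = 1/√(0.000914·1e-06) = 3.308e+04 rad/s.
Step 2 — f₀ = ω₀/(2π) = 5264 Hz.
Step 3 — Parallel Q: Q = R/(ω₀L) = 43.7/(3.308e+04·0.000914) = 1.445.
Step 4 — Bandwidth: Δω = ω₀/Q = 2.288e+04 rad/s; BW = Δω/(2π) = 3642 Hz.

(a) f₀ = 5264 Hz  (b) Q = 1.445  (c) BW = 3642 Hz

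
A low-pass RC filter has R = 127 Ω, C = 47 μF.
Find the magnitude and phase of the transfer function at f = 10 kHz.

Step 1 — Angular frequency: ω = 2π·1e+04 = 6.283e+04 rad/s.
Step 2 — Transfer function: H(jω) = 1/(1 + jωRC).
Step 3 — Denominator: 1 + jωRC = 1 + j·6.283e+04·127·4.7e-05 = 1 + j375.
Step 4 — H = 7.109e-06 - j0.002666.
Step 5 — Magnitude: |H| = 0.002666 (-51.5 dB); phase: φ = -89.8°.

|H| = 0.002666 (-51.5 dB), φ = -89.8°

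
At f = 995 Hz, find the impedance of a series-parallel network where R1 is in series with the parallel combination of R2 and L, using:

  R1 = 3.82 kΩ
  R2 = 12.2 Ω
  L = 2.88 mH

Step 1 — Angular frequency: ω = 2π·f = 2π·995 = 6252 rad/s.
Step 2 — Component impedances:
  R1: Z = R = 3820 Ω
  R2: Z = R = 12.2 Ω
  L: Z = jωL = j·6252·0.00288 = 0 + j18.01 Ω
Step 3 — Parallel branch: R2 || L = 1/(1/R2 + 1/L) = 8.361 + j5.665 Ω.
Step 4 — Series with R1: Z_total = R1 + (R2 || L) = 3828 + j5.665 Ω = 3828∠0.1° Ω.

Z = 3828 + j5.665 Ω = 3828∠0.1° Ω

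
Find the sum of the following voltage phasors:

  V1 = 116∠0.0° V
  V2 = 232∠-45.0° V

Step 1 — Convert each phasor to rectangular form:
  V1 = 116·(cos(0.0°) + j·sin(0.0°)) = 116 V
  V2 = 232·(cos(-45.0°) + j·sin(-45.0°)) = 164 - j164 V
Step 2 — Sum components: V_total = 280 - j164 V.
Step 3 — Convert to polar: |V_total| = 324.6 V, ∠V_total = -30.4°.

V_total = 324.6∠-30.4° V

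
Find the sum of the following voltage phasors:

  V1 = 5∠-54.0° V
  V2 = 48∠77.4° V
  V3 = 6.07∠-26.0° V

Step 1 — Convert each phasor to rectangular form:
  V1 = 5·(cos(-54.0°) + j·sin(-54.0°)) = 2.939 - j4.045 V
  V2 = 48·(cos(77.4°) + j·sin(77.4°)) = 10.47 + j46.84 V
  V3 = 6.07·(cos(-26.0°) + j·sin(-26.0°)) = 5.456 - j2.661 V
Step 2 — Sum components: V_total = 18.87 + j40.14 V.
Step 3 — Convert to polar: |V_total| = 44.35 V, ∠V_total = 64.8°.

V_total = 44.35∠64.8° V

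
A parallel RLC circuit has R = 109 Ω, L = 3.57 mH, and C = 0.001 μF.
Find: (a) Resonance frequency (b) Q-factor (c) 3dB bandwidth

Step 1 — Resonance: ω₀ = 1/√(LC) = 1/√(0.00357·1e-09) = 5.293e+05 rad/s.
Step 2 — f₀ = ω₀/(2π) = 8.423e+04 Hz.
Step 3 — Parallel Q: Q = R/(ω₀L) = 109/(5.293e+05·0.00357) = 0.05769.
Step 4 — Bandwidth: Δω = ω₀/Q = 9.174e+06 rad/s; BW = Δω/(2π) = 1.46e+06 Hz.

(a) f₀ = 8.423e+04 Hz  (b) Q = 0.05769  (c) BW = 1.46e+06 Hz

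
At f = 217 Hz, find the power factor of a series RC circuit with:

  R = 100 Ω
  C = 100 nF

Step 1 — Angular frequency: ω = 2π·f = 2π·217 = 1363 rad/s.
Step 2 — Component impedances:
  R: Z = R = 100 Ω
  C: Z = 1/(jωC) = -j/(ω·C) = 0 - j7334 Ω
Step 3 — Series combination: Z_total = R + C = 100 - j7334 Ω = 7335∠-89.2° Ω.
Step 4 — Power factor: PF = cos(φ) = Re(Z)/|Z| = 100/7335 = 0.01363.
Step 5 — Type: Im(Z) = -7334 ⇒ leading (phase φ = -89.2°).

PF = 0.01363 (leading, φ = -89.2°)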